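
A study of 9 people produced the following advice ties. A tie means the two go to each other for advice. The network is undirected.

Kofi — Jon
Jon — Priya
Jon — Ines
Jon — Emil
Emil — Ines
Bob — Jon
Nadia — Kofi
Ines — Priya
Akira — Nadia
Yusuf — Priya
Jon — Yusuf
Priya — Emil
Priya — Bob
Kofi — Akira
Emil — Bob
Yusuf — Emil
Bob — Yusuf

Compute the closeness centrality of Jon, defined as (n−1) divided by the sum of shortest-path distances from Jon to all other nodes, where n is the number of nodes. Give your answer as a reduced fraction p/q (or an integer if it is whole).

4/5

Distances from Jon: Akira:2, Bob:1, Emil:1, Ines:1, Kofi:1, Nadia:2, Priya:1, Yusuf:1. Sum = 10.
n = 9, so closeness = 8/10 = 4/5.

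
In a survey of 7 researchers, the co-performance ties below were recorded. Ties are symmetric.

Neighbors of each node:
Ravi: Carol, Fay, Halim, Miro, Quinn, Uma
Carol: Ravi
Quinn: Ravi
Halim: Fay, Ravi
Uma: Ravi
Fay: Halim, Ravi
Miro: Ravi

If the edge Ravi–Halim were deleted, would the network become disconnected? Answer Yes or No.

Even without that edge, Ravi still reaches Halim via Ravi – Fay – Halim, so the network stays connected. Not a bridge.

No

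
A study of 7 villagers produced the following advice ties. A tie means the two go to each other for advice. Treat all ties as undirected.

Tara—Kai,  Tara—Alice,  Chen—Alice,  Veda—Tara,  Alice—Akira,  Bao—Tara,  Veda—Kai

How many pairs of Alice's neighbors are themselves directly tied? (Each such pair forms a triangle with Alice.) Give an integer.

Alice's neighbors are Akira, Chen, and Tara, but none of them are tied to each other, so no triangle contains Alice.

0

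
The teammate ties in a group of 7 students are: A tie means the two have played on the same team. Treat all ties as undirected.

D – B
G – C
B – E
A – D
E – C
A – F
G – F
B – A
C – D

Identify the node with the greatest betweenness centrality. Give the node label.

Unnormalized betweenness of each node: A:17/6, B:2, C:11/3, D:11/6, E:5/6, F:4/3, G:3/2.
C has the largest value, 11/3, making it the main broker — the node through which the most shortest paths run.

C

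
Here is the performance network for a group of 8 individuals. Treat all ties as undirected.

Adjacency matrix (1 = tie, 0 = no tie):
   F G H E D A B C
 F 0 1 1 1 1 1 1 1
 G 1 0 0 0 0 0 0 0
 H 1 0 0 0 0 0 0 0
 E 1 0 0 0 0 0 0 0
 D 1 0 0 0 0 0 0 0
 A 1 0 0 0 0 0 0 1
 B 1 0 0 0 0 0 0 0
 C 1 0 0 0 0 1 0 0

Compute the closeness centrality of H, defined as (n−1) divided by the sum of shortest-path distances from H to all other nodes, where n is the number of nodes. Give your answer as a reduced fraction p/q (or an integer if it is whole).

Distances from H: A:2, B:2, C:2, D:2, E:2, F:1, G:2. Sum = 13.
n = 8, so closeness = 7/13.

7/13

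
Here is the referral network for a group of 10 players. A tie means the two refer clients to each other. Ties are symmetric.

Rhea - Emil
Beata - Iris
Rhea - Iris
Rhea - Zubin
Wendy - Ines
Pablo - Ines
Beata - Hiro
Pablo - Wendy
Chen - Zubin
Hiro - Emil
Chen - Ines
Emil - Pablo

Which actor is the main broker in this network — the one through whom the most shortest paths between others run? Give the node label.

Unnormalized betweenness of each node: Beata:1, Chen:7/2, Emil:29/2, Hiro:4, Ines:9/2, Iris:3, Pablo:10, Rhea:23/2, Wendy:0, Zubin:5.
Emil has the largest value, 29/2, making it the main broker — the node through which the most shortest paths run.

Emil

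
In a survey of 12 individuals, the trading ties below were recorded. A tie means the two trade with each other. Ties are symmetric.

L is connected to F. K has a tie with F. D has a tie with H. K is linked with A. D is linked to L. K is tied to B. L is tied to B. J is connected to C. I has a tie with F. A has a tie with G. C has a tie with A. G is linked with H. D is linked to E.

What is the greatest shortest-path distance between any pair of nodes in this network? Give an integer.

6

Eccentricity of each node (its greatest distance to any other): A:4, B:4, C:5, D:5, E:6, F:4, G:4, H:4, I:5, J:6, K:4, L:5.
The maximum eccentricity is 6, realized for instance by the pair E–J via E – D – H – G – A – C – J. So the diameter is 6.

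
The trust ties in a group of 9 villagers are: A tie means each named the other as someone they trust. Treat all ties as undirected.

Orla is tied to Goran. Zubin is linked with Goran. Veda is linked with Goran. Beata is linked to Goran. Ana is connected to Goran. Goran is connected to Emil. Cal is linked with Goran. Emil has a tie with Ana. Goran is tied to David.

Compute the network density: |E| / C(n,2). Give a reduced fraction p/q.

There are 9 edges and 9 nodes, so the maximum possible is C(9,2) = 36.
Density = 9/36 = 1/4.

1/4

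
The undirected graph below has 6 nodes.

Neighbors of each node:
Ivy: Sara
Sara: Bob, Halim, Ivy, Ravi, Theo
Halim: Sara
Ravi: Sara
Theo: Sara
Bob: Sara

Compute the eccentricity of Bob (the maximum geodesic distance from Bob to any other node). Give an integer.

Distances from Bob: Halim:2, Ivy:2, Ravi:2, Sara:1, Theo:2.
The largest is 2 (to Ravi, Halim, Ivy, and Theo), so the eccentricity of Bob is 2.

2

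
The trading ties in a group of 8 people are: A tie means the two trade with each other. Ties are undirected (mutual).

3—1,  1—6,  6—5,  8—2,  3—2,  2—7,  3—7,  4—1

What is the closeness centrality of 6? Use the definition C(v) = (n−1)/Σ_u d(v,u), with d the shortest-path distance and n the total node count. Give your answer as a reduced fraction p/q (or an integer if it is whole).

7/16

Distances from 6: 1:1, 2:3, 3:2, 4:2, 5:1, 7:3, 8:4. Sum = 16.
n = 8, so closeness = 7/16.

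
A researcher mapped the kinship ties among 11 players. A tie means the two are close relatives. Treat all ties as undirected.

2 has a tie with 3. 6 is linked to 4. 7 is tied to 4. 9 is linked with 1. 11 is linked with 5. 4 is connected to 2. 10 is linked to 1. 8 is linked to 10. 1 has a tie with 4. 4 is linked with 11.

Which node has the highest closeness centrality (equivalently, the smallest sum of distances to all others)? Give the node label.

4

Farness (sum of distances to all others) for each node — 1:19, 2:23, 3:32, 4:16, 5:32, 6:25, 7:25, 8:35, 9:28, 10:26, 11:23.
The smallest farness is 16, for 4, so 4 has the highest closeness.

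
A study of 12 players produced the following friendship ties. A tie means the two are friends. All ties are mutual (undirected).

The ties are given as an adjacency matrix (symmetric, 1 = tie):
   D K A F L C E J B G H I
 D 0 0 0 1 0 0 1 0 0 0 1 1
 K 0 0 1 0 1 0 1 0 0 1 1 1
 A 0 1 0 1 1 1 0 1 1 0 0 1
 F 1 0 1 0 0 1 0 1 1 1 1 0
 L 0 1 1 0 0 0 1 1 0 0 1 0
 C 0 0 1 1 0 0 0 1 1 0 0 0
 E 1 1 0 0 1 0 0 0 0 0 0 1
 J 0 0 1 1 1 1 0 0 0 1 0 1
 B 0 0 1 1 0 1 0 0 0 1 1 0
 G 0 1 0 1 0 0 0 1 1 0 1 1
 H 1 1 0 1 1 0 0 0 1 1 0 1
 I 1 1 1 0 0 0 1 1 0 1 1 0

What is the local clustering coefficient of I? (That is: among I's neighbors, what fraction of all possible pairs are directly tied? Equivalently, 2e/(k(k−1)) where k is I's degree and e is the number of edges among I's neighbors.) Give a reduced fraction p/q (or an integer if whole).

3/7

I's neighbors: A, D, E, G, H, J, and K (k = 7).
Possible neighbor pairs: C(7,2) = 21. Edges among them: A–J, A–K, D–E, D–H, E–K, G–H, G–J, G–K, H–K → e = 9.
Clustering(I) = 9/21 = 3/7.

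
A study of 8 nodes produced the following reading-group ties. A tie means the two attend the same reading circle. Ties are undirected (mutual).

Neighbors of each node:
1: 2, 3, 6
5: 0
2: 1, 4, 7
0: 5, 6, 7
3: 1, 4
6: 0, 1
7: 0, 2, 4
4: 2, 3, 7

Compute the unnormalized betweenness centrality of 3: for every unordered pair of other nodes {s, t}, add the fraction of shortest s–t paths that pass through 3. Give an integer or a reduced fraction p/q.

Pairs whose geodesics pass through 3 — 6–4: 1/3; 1–4: 1/2.
All other pairs contribute 0.
Summing the contributions gives betweenness(3) = 5/6.

5/6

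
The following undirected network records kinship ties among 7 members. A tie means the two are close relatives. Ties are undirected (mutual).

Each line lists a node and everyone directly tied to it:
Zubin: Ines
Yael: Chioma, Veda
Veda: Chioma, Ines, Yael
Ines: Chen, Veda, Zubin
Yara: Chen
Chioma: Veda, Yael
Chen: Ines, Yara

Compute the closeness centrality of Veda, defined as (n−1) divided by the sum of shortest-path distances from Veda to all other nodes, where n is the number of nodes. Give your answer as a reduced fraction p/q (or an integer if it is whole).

Distances from Veda: Chen:2, Chioma:1, Ines:1, Yael:1, Yara:3, Zubin:2. Sum = 10.
n = 7, so closeness = 6/10 = 3/5.

3/5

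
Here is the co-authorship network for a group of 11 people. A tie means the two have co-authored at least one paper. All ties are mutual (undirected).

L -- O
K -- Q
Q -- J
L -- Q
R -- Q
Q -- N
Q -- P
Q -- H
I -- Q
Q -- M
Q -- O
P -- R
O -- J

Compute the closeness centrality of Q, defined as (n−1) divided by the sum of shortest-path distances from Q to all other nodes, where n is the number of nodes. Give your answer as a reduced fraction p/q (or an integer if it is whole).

Distances from Q: H:1, I:1, J:1, K:1, L:1, M:1, N:1, O:1, P:1, R:1. Sum = 10.
n = 11, so closeness = 10/10 = 1.

1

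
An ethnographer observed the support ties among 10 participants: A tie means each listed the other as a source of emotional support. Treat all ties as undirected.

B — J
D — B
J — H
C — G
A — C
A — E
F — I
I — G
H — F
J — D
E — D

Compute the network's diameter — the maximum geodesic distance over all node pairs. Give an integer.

Eccentricity of each node (its greatest distance to any other): A:4, B:5, C:4, D:4, E:4, F:4, G:5, H:4, I:4, J:4.
The maximum eccentricity is 5, realized for instance by the pair B–G via B – D – E – A – C – G. So the diameter is 5.

5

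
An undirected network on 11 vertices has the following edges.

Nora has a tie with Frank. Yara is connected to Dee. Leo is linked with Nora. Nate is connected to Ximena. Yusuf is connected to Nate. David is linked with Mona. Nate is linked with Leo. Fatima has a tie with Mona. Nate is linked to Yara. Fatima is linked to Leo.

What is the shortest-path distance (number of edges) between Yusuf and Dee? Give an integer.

One shortest route is Yusuf – Nate – Yara – Dee, which uses 3 edges, and at distance 2 from Yusuf we only reach {Leo, Ximena, Yara}, which does not include Dee. So d(Yusuf,Dee) = 3.

3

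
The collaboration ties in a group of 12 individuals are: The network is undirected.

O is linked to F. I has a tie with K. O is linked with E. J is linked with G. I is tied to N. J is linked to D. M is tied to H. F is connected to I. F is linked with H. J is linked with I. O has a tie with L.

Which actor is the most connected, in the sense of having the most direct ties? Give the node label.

Degrees — D:1, E:1, F:3, G:1, H:2, I:4, J:3, K:1, L:1, M:1, N:1, O:3.
The maximum is 4, attained only by I.

I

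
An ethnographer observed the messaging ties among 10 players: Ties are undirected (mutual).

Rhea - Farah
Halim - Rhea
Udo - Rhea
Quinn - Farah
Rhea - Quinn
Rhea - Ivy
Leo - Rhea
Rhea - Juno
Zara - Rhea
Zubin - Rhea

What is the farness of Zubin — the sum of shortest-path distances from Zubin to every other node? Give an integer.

17

Distances from Zubin: Farah:2, Halim:2, Ivy:2, Juno:2, Leo:2, Quinn:2, Rhea:1, Udo:2, Zara:2.
Sum = 2 + 2 + 2 + 2 + 2 + 2 + 1 + 2 + 2 = 17.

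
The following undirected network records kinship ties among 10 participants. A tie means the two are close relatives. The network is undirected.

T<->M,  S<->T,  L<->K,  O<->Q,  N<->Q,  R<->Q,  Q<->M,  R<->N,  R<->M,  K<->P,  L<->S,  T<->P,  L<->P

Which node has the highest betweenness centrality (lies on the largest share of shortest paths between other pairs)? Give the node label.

T

Unnormalized betweenness of each node: K:0, L:3/2, M:20, N:0, O:0, P:9, Q:11, R:3, S:3, T:41/2.
T has the largest value, 41/2, making it the main broker — the node through which the most shortest paths run.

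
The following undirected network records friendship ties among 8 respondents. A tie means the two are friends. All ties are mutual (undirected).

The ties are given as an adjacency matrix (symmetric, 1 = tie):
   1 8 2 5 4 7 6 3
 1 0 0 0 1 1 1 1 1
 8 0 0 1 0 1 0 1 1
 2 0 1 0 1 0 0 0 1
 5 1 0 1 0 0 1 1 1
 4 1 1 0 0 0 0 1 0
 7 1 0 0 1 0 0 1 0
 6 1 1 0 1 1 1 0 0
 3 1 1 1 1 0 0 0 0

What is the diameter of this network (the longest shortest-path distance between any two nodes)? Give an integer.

2

Eccentricity of each node (its greatest distance to any other): 1:2, 2:2, 3:2, 4:2, 5:2, 6:2, 7:2, 8:2.
The maximum eccentricity is 2, realized for instance by the pair 1–8 via 1 – 4 – 8. So the diameter is 2.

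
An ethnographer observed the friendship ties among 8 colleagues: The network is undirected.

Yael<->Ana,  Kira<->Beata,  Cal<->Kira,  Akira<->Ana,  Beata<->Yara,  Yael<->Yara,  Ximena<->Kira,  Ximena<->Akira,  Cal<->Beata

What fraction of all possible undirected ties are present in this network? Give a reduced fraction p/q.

9/28

There are 9 edges and 8 nodes, so the maximum possible is C(8,2) = 28.
Density = 9/28.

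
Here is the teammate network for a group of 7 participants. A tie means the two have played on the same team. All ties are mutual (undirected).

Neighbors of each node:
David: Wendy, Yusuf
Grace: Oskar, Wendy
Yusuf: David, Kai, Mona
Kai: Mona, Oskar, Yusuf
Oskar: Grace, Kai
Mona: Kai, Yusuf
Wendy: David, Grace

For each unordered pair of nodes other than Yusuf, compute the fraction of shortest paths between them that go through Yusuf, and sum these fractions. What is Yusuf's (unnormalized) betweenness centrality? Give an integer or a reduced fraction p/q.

4

Pairs whose geodesics pass through Yusuf — Wendy–Mona: 1; Wendy–Kai: 1/2; David–Mona: 1; David–Kai: 1; David–Oskar: 1/2.
All other pairs contribute 0.
Summing the contributions gives betweenness(Yusuf) = 4.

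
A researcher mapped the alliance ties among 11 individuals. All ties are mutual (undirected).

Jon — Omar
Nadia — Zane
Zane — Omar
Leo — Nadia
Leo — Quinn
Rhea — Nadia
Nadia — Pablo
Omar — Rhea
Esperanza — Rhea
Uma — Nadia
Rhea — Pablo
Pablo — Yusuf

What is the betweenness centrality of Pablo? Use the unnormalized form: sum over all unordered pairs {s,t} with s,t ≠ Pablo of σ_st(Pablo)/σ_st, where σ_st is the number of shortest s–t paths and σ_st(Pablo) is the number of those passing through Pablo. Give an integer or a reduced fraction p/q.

9

Pairs whose geodesics pass through Pablo — Omar–Yusuf: 1; Nadia–Yusuf: 1; Jon–Yusuf: 1; Esperanza–Yusuf: 1; Quinn–Yusuf: 1; Zane–Yusuf: 1; Uma–Yusuf: 1; Leo–Yusuf: 1; Rhea–Yusuf: 1.
All other pairs contribute 0.
Summing the contributions gives betweenness(Pablo) = 9.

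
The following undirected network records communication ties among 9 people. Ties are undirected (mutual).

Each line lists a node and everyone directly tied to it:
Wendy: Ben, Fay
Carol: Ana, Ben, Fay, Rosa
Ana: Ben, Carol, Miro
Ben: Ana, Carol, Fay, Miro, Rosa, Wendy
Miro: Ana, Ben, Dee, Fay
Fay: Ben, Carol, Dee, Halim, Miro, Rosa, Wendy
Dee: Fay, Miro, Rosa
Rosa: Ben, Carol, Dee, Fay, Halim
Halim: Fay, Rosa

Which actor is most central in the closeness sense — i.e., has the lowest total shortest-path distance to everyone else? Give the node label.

Fay

Farness (sum of distances to all others) for each node — Ana:14, Ben:10, Carol:12, Dee:13, Fay:9, Halim:15, Miro:12, Rosa:11, Wendy:14.
The smallest farness is 9, for Fay, so Fay has the highest closeness.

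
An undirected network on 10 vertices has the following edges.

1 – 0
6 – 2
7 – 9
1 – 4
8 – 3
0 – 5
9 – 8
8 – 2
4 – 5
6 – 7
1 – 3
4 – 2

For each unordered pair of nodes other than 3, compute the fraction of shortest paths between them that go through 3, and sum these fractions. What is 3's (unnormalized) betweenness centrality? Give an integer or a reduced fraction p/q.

29/6

Pairs whose geodesics pass through 3 — 9–1: 1; 9–0: 1; 8–1: 1; 8–0: 1; 1–7: 1/2; 0–7: 1/3.
All other pairs contribute 0.
Summing the contributions gives betweenness(3) = 29/6.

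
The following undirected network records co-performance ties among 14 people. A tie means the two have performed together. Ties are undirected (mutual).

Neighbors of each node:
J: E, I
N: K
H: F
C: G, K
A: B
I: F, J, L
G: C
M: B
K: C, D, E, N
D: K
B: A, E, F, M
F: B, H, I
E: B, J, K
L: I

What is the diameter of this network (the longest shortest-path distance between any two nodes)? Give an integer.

Eccentricity of each node (its greatest distance to any other): A:5, B:4, C:5, D:5, E:3, F:5, G:6, H:6, I:5, J:4, K:4, L:6, M:5, N:5.
The maximum eccentricity is 6, realized for instance by the pair L–G via L – I – J – E – K – C – G. So the diameter is 6.

6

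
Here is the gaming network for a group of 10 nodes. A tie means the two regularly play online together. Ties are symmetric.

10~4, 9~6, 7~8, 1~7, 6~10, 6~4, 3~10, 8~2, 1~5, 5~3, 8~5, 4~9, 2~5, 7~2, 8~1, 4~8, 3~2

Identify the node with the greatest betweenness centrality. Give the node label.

Unnormalized betweenness of each node: 1:1/3, 2:7/3, 3:4, 4:12, 5:7/3, 6:1, 7:1/3, 8:38/3, 9:0, 10:4.
8 has the largest value, 38/3, making it the main broker — the node through which the most shortest paths run.

8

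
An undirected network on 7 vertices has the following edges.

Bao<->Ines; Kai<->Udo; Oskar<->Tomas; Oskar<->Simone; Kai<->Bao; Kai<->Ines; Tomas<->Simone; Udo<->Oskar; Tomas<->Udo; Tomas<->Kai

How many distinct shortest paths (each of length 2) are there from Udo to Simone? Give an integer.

2

The shortest distance is 2. The length-2 paths are: Udo–Oskar–Simone; Udo–Tomas–Simone.
That gives 2 distinct shortest paths.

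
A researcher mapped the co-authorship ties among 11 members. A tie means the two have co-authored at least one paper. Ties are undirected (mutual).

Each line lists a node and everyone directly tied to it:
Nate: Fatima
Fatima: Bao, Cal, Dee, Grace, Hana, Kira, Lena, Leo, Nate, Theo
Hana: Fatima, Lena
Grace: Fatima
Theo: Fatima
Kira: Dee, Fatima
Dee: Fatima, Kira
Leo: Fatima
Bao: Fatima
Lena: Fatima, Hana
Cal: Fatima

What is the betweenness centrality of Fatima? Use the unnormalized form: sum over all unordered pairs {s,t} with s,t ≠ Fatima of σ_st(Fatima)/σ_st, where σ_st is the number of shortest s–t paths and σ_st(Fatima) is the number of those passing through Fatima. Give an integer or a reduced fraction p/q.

43

Pairs whose geodesics pass through Fatima — Bao–Theo: 1; Bao–Leo: 1; Bao–Dee: 1; Bao–Nate: 1; Bao–Grace: 1; Bao–Hana: 1; Bao–Kira: 1; Bao–Lena: 1; Bao–Cal: 1; Theo–Leo: 1; Theo–Dee: 1; Theo–Nate: 1; Theo–Grace: 1; Theo–Hana: 1 … (+29 more pairs).
All other pairs contribute 0.
Summing the contributions gives betweenness(Fatima) = 43.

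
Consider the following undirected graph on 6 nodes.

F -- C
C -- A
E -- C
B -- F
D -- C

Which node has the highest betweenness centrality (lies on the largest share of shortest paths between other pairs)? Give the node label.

C

Unnormalized betweenness of each node: A:0, B:0, C:9, D:0, E:0, F:4.
C has the largest value, 9, making it the main broker — the node through which the most shortest paths run.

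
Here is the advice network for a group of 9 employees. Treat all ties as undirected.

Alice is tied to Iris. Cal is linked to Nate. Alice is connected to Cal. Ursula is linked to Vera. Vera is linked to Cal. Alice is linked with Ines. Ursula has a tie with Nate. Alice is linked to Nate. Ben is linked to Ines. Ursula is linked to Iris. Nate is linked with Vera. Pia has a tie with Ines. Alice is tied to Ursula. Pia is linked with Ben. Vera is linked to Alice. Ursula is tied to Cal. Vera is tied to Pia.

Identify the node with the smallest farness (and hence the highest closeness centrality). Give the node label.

Farness (sum of distances to all others) for each node — Alice:10, Ben:18, Cal:13, Ines:13, Iris:16, Nate:13, Pia:14, Ursula:12, Vera:11.
The smallest farness is 10, for Alice, so Alice has the highest closeness.

Alice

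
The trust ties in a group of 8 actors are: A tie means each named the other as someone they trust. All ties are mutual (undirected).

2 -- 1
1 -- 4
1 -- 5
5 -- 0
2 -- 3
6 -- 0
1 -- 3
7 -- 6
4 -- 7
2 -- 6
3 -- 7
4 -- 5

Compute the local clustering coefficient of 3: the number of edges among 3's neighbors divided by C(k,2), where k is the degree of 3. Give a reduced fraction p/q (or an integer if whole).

3's neighbors: 1, 2, and 7 (k = 3).
Possible neighbor pairs: C(3,2) = 3. Edges among them: 1–2 → e = 1.
Clustering(3) = 1/3.

1/3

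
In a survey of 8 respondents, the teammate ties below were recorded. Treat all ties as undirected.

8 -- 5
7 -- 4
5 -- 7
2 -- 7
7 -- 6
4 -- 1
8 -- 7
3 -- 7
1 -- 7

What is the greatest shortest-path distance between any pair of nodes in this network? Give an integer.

2

Eccentricity of each node (its greatest distance to any other): 1:2, 2:2, 3:2, 4:2, 5:2, 6:2, 7:1, 8:2.
The maximum eccentricity is 2, realized for instance by the pair 4–6 via 4 – 7 – 6. So the diameter is 2.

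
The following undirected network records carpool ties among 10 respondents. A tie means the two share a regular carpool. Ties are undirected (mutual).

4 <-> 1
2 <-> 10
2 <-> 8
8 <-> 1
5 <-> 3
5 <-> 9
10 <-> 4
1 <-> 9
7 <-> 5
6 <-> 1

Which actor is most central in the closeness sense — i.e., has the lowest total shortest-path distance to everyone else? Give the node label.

Farness (sum of distances to all others) for each node — 1:16, 2:26, 3:30, 4:21, 5:22, 6:24, 7:30, 8:21, 9:18, 10:26.
The smallest farness is 16, for 1, so 1 has the highest closeness.

1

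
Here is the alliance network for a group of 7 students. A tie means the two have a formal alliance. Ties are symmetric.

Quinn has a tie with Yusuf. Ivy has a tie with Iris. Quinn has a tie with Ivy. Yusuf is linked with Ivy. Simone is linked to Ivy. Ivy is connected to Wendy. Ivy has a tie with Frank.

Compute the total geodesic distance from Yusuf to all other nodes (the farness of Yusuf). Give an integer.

10

Distances from Yusuf: Frank:2, Iris:2, Ivy:1, Quinn:1, Simone:2, Wendy:2.
Sum = 2 + 2 + 1 + 1 + 2 + 2 = 10.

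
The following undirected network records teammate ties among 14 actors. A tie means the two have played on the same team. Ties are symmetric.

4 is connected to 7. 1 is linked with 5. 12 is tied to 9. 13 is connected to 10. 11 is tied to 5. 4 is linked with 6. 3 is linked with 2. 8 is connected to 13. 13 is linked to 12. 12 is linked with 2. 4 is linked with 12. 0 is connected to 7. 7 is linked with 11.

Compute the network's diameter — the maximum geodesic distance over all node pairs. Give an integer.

7

Eccentricity of each node (its greatest distance to any other): 0:5, 1:7, 2:6, 3:7, 4:4, 5:6, 6:5, 7:4, 8:7, 9:6, 10:7, 11:5, 12:5, 13:6.
The maximum eccentricity is 7, realized for instance by the pair 10–1 via 10 – 13 – 12 – 4 – 7 – 11 – 5 – 1. So the diameter is 7.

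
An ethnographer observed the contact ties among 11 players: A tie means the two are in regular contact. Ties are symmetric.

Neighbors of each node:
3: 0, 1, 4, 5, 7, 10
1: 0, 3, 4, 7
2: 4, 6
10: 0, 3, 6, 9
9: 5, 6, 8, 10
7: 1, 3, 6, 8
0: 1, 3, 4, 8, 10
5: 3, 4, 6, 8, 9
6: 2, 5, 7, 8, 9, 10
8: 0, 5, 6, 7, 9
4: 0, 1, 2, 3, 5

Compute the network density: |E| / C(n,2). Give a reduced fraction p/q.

There are 25 edges and 11 nodes, so the maximum possible is C(11,2) = 55.
Density = 25/55 = 5/11.

5/11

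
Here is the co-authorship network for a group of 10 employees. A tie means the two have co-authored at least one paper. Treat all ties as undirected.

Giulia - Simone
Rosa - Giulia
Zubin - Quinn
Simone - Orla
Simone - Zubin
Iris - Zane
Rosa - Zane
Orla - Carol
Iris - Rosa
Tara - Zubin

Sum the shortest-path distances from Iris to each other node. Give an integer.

30

Distances from Iris: Carol:5, Giulia:2, Orla:4, Quinn:5, Rosa:1, Simone:3, Tara:5, Zane:1, Zubin:4.
Sum = 5 + 2 + 4 + 5 + 1 + 3 + 5 + 1 + 4 = 30.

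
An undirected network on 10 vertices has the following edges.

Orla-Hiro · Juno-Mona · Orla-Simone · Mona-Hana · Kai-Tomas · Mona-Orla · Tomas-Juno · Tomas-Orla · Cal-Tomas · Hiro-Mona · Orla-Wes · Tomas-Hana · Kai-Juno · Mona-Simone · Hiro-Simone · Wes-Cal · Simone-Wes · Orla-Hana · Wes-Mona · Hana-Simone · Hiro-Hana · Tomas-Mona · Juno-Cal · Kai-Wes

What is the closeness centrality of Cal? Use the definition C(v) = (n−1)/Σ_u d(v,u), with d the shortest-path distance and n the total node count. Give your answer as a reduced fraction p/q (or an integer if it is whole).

9/16

Distances from Cal: Hana:2, Hiro:3, Juno:1, Kai:2, Mona:2, Orla:2, Simone:2, Tomas:1, Wes:1. Sum = 16.
n = 10, so closeness = 9/16.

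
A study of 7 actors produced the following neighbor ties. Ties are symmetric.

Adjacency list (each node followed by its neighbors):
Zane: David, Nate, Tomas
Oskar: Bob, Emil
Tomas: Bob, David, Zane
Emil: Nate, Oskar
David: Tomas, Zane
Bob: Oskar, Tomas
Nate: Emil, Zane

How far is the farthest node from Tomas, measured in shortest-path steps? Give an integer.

Distances from Tomas: Bob:1, David:1, Emil:3, Nate:2, Oskar:2, Zane:1.
The largest is 3 (to Emil), so the eccentricity of Tomas is 3.

3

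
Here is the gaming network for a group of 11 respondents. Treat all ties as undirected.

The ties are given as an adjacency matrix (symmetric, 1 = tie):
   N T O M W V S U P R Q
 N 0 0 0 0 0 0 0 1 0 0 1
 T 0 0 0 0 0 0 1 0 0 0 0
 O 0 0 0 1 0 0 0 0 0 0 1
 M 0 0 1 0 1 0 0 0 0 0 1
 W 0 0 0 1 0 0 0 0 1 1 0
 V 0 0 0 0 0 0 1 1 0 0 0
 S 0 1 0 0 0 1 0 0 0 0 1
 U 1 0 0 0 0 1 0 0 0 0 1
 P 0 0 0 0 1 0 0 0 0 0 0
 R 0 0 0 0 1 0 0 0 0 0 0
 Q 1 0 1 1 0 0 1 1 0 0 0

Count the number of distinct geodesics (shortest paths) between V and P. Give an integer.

2

The shortest distance is 5. The length-5 paths are: V–S–Q–M–W–P; V–U–Q–M–W–P.
That gives 2 distinct shortest paths.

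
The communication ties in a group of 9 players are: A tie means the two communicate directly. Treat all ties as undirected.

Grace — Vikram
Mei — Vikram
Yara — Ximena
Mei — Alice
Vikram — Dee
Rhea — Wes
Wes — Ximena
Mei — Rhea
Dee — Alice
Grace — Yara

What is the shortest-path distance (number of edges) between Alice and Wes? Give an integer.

3

One shortest route is Alice – Mei – Rhea – Wes, which uses 3 edges, and at distance 2 from Alice we only reach {Rhea, Vikram}, which does not include Wes. So d(Alice,Wes) = 3.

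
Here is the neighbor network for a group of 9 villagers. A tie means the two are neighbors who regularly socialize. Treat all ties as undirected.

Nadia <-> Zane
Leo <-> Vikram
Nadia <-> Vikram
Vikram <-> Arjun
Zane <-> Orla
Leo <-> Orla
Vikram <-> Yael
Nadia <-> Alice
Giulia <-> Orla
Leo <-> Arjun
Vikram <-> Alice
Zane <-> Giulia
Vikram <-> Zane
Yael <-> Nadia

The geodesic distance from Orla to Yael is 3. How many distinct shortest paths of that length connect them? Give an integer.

3

The shortest distance is 3. The length-3 paths are: Orla–Zane–Nadia–Yael; Orla–Leo–Vikram–Yael; Orla–Zane–Vikram–Yael.
That gives 3 distinct shortest paths.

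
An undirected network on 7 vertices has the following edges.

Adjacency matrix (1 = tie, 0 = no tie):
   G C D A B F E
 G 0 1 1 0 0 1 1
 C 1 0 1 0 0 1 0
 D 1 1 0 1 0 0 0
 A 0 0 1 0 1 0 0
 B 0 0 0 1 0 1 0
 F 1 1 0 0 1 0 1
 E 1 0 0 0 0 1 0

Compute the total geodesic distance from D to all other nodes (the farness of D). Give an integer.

Distances from D: A:1, B:2, C:1, E:2, F:2, G:1.
Sum = 1 + 2 + 1 + 2 + 2 + 1 = 9.

9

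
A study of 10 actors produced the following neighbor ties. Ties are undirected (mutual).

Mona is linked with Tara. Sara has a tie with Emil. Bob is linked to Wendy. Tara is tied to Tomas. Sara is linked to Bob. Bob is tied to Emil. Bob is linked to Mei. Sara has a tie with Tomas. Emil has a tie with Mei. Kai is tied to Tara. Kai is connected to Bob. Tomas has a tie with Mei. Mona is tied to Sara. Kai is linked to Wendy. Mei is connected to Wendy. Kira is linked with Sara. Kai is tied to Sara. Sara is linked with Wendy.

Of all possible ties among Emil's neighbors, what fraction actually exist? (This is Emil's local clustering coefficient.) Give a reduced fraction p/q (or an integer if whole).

2/3

Emil's neighbors: Bob, Mei, and Sara (k = 3).
Possible neighbor pairs: C(3,2) = 3. Edges among them: Bob–Mei, Bob–Sara → e = 2.
Clustering(Emil) = 2/3.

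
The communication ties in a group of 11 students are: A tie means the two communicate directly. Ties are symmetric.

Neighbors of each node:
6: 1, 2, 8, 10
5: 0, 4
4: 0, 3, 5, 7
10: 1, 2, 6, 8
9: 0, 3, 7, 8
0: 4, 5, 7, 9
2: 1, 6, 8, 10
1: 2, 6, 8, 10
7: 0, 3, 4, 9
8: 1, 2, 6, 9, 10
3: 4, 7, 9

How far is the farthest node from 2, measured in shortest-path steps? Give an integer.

4

Distances from 2: 0:3, 1:1, 3:3, 4:4, 5:4, 6:1, 7:3, 8:1, 9:2, 10:1.
The largest is 4 (to 4 and 5), so the eccentricity of 2 is 4.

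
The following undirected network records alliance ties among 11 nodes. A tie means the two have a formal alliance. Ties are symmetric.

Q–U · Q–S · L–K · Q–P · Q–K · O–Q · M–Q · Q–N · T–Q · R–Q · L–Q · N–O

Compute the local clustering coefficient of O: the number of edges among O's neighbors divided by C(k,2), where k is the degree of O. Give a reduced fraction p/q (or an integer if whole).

O's neighbors: N and Q (k = 2).
Possible neighbor pairs: C(2,2) = 1. Edges among them: N–Q → e = 1.
Clustering(O) = 1/1.

1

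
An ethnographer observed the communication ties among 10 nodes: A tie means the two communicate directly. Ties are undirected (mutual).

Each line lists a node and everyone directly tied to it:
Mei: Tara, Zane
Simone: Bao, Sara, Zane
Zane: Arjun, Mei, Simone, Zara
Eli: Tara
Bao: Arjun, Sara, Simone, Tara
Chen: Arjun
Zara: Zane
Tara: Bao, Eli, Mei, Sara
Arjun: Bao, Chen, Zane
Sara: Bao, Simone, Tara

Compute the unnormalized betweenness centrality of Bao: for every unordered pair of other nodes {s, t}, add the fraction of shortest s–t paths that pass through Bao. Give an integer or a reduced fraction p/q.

8

Pairs whose geodesics pass through Bao — Eli–Chen: 1; Eli–Arjun: 1; Eli–Simone: 1/2; Chen–Sara: 1; Chen–Tara: 1; Chen–Simone: 1/2; Sara–Arjun: 1; Arjun–Tara: 1; Arjun–Simone: 1/2; Tara–Simone: 1/2.
All other pairs contribute 0.
Summing the contributions gives betweenness(Bao) = 8.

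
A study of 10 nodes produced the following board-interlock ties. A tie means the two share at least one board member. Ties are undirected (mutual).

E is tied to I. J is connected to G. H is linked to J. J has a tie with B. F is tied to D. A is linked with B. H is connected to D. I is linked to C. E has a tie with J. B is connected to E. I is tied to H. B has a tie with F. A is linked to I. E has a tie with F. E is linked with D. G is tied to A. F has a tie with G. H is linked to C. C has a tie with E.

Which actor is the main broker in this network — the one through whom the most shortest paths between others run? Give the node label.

E

Unnormalized betweenness of each node: A:25/12, B:67/30, C:1/4, D:5/4, E:116/15, F:179/60, G:23/15, H:59/20, I:17/5, J:43/12.
E has the largest value, 116/15, making it the main broker — the node through which the most shortest paths run.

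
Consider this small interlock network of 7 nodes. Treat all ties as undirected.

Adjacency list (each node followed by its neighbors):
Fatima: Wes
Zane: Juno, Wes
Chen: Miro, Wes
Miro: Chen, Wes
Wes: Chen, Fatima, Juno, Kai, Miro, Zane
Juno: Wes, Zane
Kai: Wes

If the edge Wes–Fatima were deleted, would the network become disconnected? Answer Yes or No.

Without the Wes–Fatima edge there is no alternate route between Wes and Fatima, so the network disconnects. It is a bridge.

Yes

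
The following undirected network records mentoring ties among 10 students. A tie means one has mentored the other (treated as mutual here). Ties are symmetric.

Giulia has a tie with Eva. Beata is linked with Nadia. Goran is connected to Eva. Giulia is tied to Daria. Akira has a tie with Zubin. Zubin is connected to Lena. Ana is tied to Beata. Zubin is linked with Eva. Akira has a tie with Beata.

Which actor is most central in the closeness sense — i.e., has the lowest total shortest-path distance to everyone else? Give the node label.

Farness (sum of distances to all others) for each node — Akira:20, Ana:32, Beata:24, Daria:34, Eva:20, Giulia:26, Goran:28, Lena:26, Nadia:32, Zubin:18.
The smallest farness is 18, for Zubin, so Zubin has the highest closeness.

Zubin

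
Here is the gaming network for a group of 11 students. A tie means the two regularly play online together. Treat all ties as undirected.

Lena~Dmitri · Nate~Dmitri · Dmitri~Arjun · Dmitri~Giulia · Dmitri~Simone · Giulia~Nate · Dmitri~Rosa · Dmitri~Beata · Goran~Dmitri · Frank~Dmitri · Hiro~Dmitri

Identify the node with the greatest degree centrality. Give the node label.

Dmitri

Degrees — Arjun:1, Beata:1, Dmitri:10, Frank:1, Giulia:2, Goran:1, Hiro:1, Lena:1, Nate:2, Rosa:1, Simone:1.
The maximum is 10, attained only by Dmitri.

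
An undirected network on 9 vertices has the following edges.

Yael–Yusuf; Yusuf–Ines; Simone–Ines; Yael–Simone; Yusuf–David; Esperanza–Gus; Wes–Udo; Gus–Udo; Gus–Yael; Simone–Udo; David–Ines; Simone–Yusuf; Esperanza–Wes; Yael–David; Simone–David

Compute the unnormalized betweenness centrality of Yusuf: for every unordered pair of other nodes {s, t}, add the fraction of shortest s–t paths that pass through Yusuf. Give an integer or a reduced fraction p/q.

47/60

Pairs whose geodesics pass through Yusuf — Yael–Ines: 1/3; Ines–Esperanza: 1/5; Ines–Gus: 1/4.
All other pairs contribute 0.
Summing the contributions gives betweenness(Yusuf) = 47/60.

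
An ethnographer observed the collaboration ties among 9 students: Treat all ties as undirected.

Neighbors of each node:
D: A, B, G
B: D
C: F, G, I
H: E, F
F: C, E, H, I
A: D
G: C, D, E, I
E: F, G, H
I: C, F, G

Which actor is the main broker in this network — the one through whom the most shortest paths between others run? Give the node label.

Unnormalized betweenness of each node: A:0, B:0, C:4/3, D:13, E:16/3, F:3, G:16, H:0, I:4/3.
G has the largest value, 16, making it the main broker — the node through which the most shortest paths run.

G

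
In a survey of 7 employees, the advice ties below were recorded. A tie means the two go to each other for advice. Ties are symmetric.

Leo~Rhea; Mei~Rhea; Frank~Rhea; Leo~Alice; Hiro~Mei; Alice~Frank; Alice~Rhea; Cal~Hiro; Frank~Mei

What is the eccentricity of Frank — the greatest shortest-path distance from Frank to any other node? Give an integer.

Distances from Frank: Alice:1, Cal:3, Hiro:2, Leo:2, Mei:1, Rhea:1.
The largest is 3 (to Cal), so the eccentricity of Frank is 3.

3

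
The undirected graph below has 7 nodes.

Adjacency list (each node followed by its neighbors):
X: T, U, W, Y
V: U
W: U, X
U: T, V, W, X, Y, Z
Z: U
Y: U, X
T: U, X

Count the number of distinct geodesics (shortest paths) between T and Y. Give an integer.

The shortest distance is 2. The length-2 paths are: T–U–Y; T–X–Y.
That gives 2 distinct shortest paths.

2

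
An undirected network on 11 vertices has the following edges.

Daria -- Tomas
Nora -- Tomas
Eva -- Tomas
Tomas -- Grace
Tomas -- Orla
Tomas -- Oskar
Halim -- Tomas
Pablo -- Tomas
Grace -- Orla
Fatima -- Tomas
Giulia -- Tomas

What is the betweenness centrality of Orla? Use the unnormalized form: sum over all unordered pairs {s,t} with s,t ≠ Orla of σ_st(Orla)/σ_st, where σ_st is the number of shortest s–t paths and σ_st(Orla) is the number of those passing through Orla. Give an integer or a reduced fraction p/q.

0

No shortest path between any pair of other nodes passes through Orla.
Summing the contributions gives betweenness(Orla) = 0.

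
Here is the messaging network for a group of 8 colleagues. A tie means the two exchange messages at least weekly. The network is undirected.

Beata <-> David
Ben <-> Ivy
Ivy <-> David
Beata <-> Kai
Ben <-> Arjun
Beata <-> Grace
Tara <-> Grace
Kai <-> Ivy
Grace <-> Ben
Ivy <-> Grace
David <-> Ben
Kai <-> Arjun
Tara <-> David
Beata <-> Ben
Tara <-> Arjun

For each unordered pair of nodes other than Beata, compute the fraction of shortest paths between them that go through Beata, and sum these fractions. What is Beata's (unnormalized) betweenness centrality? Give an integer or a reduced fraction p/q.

19/12

Pairs whose geodesics pass through Beata — Ben–Kai: 1/3; David–Kai: 1/2; David–Grace: 1/4; Kai–Grace: 1/2.
All other pairs contribute 0.
Summing the contributions gives betweenness(Beata) = 19/12.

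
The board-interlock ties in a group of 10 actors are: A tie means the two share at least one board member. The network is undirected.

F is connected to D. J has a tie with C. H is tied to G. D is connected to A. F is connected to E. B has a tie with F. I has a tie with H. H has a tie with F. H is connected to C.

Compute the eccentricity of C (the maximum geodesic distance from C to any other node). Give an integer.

Distances from C: A:4, B:3, D:3, E:3, F:2, G:2, H:1, I:2, J:1.
The largest is 4 (to A), so the eccentricity of C is 4.

4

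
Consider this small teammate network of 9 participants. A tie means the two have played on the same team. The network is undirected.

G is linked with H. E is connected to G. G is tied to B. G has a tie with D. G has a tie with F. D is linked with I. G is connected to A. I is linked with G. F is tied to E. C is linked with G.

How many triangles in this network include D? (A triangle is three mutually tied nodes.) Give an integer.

D's neighbors: G and I.
Neighbor pairs that are themselves tied: D–G–I. Each forms one triangle with D, for 1 in total.

1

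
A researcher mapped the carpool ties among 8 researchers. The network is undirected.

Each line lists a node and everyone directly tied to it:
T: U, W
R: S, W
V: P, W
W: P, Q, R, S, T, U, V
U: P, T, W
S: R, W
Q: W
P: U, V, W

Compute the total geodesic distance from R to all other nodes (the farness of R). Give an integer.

Distances from R: P:2, Q:2, S:1, T:2, U:2, V:2, W:1.
Sum = 2 + 2 + 1 + 2 + 2 + 2 + 1 = 12.

12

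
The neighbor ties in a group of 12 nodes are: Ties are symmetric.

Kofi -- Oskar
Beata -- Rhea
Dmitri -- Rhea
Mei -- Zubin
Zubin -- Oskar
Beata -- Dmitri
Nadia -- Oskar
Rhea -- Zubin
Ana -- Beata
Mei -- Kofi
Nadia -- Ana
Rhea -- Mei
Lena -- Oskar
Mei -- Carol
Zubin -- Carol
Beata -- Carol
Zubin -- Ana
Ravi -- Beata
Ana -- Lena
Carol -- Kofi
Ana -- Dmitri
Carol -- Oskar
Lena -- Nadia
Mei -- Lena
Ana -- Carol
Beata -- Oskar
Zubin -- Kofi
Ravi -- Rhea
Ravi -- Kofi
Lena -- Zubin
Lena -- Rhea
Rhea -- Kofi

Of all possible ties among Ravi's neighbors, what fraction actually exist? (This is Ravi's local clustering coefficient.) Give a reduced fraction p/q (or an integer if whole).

Ravi's neighbors: Beata, Kofi, and Rhea (k = 3).
Possible neighbor pairs: C(3,2) = 3. Edges among them: Beata–Rhea, Kofi–Rhea → e = 2.
Clustering(Ravi) = 2/3.

2/3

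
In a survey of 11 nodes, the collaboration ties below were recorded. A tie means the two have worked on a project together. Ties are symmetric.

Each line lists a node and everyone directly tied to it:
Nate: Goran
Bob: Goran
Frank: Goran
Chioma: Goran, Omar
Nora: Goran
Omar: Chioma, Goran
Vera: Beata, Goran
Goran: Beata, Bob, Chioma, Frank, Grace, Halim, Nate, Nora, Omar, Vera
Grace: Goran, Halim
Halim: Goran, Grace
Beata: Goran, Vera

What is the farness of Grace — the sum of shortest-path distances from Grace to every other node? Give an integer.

Distances from Grace: Beata:2, Bob:2, Chioma:2, Frank:2, Goran:1, Halim:1, Nate:2, Nora:2, Omar:2, Vera:2.
Sum = 2 + 2 + 2 + 2 + 1 + 1 + 2 + 2 + 2 + 2 = 18.

18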